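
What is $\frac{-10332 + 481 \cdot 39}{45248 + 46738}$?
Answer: $\frac{2809}{30662} \approx 0.091612$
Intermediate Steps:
$\frac{-10332 + 481 \cdot 39}{45248 + 46738} = \frac{-10332 + 18759}{91986} = 8427 \cdot \frac{1}{91986} = \frac{2809}{30662}$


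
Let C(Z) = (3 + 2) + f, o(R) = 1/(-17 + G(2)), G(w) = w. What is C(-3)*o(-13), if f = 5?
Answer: -2/3 ≈ -0.66667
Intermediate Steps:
o(R) = -1/15 (o(R) = 1/(-17 + 2) = 1/(-15) = -1/15)
C(Z) = 10 (C(Z) = (3 + 2) + 5 = 5 + 5 = 10)
C(-3)*o(-13) = 10*(-1/15) = -2/3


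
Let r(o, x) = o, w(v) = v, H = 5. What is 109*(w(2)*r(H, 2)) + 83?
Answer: 1173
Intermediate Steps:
109*(w(2)*r(H, 2)) + 83 = 109*(2*5) + 83 = 109*10 + 83 = 1090 + 83 = 1173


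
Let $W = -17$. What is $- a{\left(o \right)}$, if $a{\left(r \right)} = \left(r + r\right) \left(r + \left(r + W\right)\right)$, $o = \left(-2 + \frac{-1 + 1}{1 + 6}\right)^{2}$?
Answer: $72$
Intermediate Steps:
$o = 4$ ($o = \left(-2 + \frac{0}{7}\right)^{2} = \left(-2 + 0 \cdot \frac{1}{7}\right)^{2} = \left(-2 + 0\right)^{2} = \left(-2\right)^{2} = 4$)
$a{\left(r \right)} = 2 r \left(-17 + 2 r\right)$ ($a{\left(r \right)} = \left(r + r\right) \left(r + \left(r - 17\right)\right) = 2 r \left(r + \left(-17 + r\right)\right) = 2 r \left(-17 + 2 r\right)$)
$- a{\left(o \right)} = - 2 \cdot 4 \left(-17 + 2 \cdot 4\right) = - 2 \cdot 4 \left(-17 + 8\right) = - 2 \cdot 4 \left(-9\right) = \left(-1\right) \left(-72\right) = 72$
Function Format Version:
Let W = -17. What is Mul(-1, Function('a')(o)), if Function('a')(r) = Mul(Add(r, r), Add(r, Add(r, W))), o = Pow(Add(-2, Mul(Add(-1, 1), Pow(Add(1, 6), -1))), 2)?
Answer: 72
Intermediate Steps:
o = 4 (o = Pow(Add(-2, Mul(0, Pow(7, -1))), 2) = Pow(Add(-2, Mul(0, Rational(1, 7))), 2) = Pow(Add(-2, 0), 2) = Pow(-2, 2) = 4)
Function('a')(r) = Mul(2, r, Add(-17, Mul(2, r))) (Function('a')(r) = Mul(Add(r, r), Add(r, Add(r, -17))) = Mul(Mul(2, r), Add(r, Add(-17, r))) = Mul(Mul(2, r), Add(-17, Mul(2, r))) = Mul(2, r, Add(-17, Mul(2, r))))
Mul(-1, Function('a')(o)) = Mul(-1, Mul(2, 4, Add(-17, Mul(2, 4)))) = Mul(-1, Mul(2, 4, Add(-17, 8))) = Mul(-1, Mul(2, 4, -9)) = Mul(-1, -72) = 72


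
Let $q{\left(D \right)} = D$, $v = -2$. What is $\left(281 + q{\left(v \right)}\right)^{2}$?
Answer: $77841$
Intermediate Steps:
$\left(281 + q{\left(v \right)}\right)^{2} = \left(281 - 2\right)^{2} = 279^{2} = 77841$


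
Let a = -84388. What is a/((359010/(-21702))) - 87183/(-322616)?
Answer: 98477748646741/19303728360 ≈ 5101.5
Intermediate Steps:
a/((359010/(-21702))) - 87183/(-322616) = -84388/(359010/(-21702)) - 87183/(-322616) = -84388/(359010*(-1/21702)) - 87183*(-1/322616) = -84388/(-59835/3617) + 87183/322616 = -84388*(-3617/59835) + 87183/322616 = 305231396/59835 + 87183/322616 = 98477748646741/19303728360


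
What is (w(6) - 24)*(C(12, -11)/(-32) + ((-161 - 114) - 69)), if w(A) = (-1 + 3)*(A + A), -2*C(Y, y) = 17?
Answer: 0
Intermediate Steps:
C(Y, y) = -17/2 (C(Y, y) = -1/2*17 = -17/2)
w(A) = 4*A (w(A) = 2*(2*A) = 4*A)
(w(6) - 24)*(C(12, -11)/(-32) + ((-161 - 114) - 69)) = (4*6 - 24)*(-17/2/(-32) + ((-161 - 114) - 69)) = (24 - 24)*(-17/2*(-1/32) + (-275 - 69)) = 0*(17/64 - 344) = 0*(-21999/64) = 0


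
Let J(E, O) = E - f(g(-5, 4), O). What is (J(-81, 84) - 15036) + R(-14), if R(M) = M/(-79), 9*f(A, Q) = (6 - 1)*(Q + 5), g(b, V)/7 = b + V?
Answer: -10783216/711 ≈ -15166.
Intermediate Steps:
g(b, V) = 7*V + 7*b (g(b, V) = 7*(b + V) = 7*(V + b) = 7*V + 7*b)
f(A, Q) = 25/9 + 5*Q/9 (f(A, Q) = ((6 - 1)*(Q + 5))/9 = (5*(5 + Q))/9 = (25 + 5*Q)/9 = 25/9 + 5*Q/9)
J(E, O) = -25/9 + E - 5*O/9 (J(E, O) = E - (25/9 + 5*O/9) = E + (-25/9 - 5*O/9) = -25/9 + E - 5*O/9)
R(M) = -M/79 (R(M) = M*(-1/79) = -M/79)
(J(-81, 84) - 15036) + R(-14) = ((-25/9 - 81 - 5/9*84) - 15036) - 1/79*(-14) = ((-25/9 - 81 - 140/3) - 15036) + 14/79 = (-1174/9 - 15036) + 14/79 = -136498/9 + 14/79 = -10783216/711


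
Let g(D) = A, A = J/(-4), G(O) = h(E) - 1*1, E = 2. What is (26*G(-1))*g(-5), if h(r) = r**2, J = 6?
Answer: -117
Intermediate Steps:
G(O) = 3 (G(O) = 2**2 - 1*1 = 4 - 1 = 3)
A = -3/2 (A = 6/(-4) = 6*(-1/4) = -3/2 ≈ -1.5000)
g(D) = -3/2
(26*G(-1))*g(-5) = (26*3)*(-3/2) = 78*(-3/2) = -117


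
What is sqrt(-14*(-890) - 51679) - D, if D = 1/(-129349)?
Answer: 1/129349 + I*sqrt(39219) ≈ 7.731e-6 + 198.04*I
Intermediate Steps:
D = -1/129349 ≈ -7.7310e-6
sqrt(-14*(-890) - 51679) - D = sqrt(-14*(-890) - 51679) - 1*(-1/129349) = sqrt(12460 - 51679) + 1/129349 = sqrt(-39219) + 1/129349 = I*sqrt(39219) + 1/129349 = 1/129349 + I*sqrt(39219)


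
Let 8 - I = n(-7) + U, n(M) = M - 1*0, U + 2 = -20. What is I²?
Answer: 1369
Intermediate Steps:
U = -22 (U = -2 - 20 = -22)
n(M) = M (n(M) = M + 0 = M)
I = 37 (I = 8 - (-7 - 22) = 8 - 1*(-29) = 8 + 29 = 37)
I² = 37² = 1369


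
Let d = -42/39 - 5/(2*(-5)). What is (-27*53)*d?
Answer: 21465/26 ≈ 825.58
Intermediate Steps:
d = -15/26 (d = -42*1/39 - 5/(-10) = -14/13 - 5*(-⅒) = -14/13 + ½ = -15/26 ≈ -0.57692)
(-27*53)*d = -27*53*(-15/26) = -1431*(-15/26) = 21465/26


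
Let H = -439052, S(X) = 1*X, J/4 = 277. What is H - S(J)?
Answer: -440160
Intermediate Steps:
J = 1108 (J = 4*277 = 1108)
S(X) = X
H - S(J) = -439052 - 1*1108 = -439052 - 1108 = -440160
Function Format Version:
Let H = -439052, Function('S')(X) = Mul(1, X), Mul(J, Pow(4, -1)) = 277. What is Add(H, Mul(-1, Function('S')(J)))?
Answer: -440160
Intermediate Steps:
J = 1108 (J = Mul(4, 277) = 1108)
Function('S')(X) = X
Add(H, Mul(-1, Function('S')(J))) = Add(-439052, Mul(-1, 1108)) = Add(-439052, -1108) = -440160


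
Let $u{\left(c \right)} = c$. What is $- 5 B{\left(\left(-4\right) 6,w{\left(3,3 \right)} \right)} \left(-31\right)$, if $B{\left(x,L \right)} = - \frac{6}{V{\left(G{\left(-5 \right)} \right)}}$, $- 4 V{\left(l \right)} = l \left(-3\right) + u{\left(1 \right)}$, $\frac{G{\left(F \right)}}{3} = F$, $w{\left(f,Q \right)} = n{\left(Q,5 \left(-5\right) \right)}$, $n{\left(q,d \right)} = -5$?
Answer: $\frac{1860}{23} \approx 80.87$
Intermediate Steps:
$w{\left(f,Q \right)} = -5$
$G{\left(F \right)} = 3 F$
$V{\left(l \right)} = - \frac{1}{4} + \frac{3 l}{4}$ ($V{\left(l \right)} = - \frac{l \left(-3\right) + 1}{4} = - \frac{- 3 l + 1}{4} = - \frac{1 - 3 l}{4} = - \frac{1}{4} + \frac{3 l}{4}$)
$B{\left(x,L \right)} = \frac{12}{23}$ ($B{\left(x,L \right)} = - \frac{6}{- \frac{1}{4} + \frac{3 \cdot 3 \left(-5\right)}{4}} = - \frac{6}{- \frac{1}{4} + \frac{3}{4} \left(-15\right)} = - \frac{6}{- \frac{1}{4} - \frac{45}{4}} = - \frac{6}{- \frac{23}{2}} = \left(-6\right) \left(- \frac{2}{23}\right) = \frac{12}{23}$)
$- 5 B{\left(\left(-4\right) 6,w{\left(3,3 \right)} \right)} \left(-31\right) = \left(-5\right) \frac{12}{23} \left(-31\right) = \left(- \frac{60}{23}\right) \left(-31\right) = \frac{1860}{23}$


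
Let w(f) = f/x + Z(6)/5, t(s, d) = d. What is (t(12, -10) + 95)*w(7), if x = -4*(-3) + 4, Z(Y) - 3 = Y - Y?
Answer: 1411/16 ≈ 88.188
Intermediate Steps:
Z(Y) = 3 (Z(Y) = 3 + (Y - Y) = 3 + 0 = 3)
x = 16 (x = 12 + 4 = 16)
w(f) = ⅗ + f/16 (w(f) = f/16 + 3/5 = f*(1/16) + 3*(⅕) = f/16 + ⅗ = ⅗ + f/16)
(t(12, -10) + 95)*w(7) = (-10 + 95)*(⅗ + (1/16)*7) = 85*(⅗ + 7/16) = 85*(83/80) = 1411/16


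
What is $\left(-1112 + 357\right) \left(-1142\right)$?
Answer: $862210$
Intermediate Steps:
$\left(-1112 + 357\right) \left(-1142\right) = \left(-755\right) \left(-1142\right) = 862210$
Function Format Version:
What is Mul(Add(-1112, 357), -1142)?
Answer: 862210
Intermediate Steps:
Mul(Add(-1112, 357), -1142) = Mul(-755, -1142) = 862210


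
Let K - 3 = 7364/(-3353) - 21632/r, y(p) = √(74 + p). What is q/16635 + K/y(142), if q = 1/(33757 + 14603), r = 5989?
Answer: 1/804468600 - 895107*√6/11474924 ≈ -0.19107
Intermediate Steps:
q = 1/48360 ≈ 2.0678e-5
K = -8055963/2868731 (K = 3 + (7364/(-3353) - 21632/5989) = 3 + (7364*(-1/3353) - 21632*1/5989) = 3 + (-1052/479 - 21632/5989) = 3 - 16662156/2868731 = -8055963/2868731 ≈ -2.8082)
q/16635 + K/y(142) = (1/48360)/16635 - 8055963/(2868731*√(74 + 142)) = (1/48360)*(1/16635) - 8055963*√6/36/2868731 = 1/804468600 - 8055963*√6/36/2868731 = 1/804468600 - 895107*√6/11474924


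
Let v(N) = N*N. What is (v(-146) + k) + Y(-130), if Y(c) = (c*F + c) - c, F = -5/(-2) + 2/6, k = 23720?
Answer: 134003/3 ≈ 44668.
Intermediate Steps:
F = 17/6 (F = -5*(-½) + 2*(⅙) = 5/2 + ⅓ = 17/6 ≈ 2.8333)
v(N) = N²
Y(c) = 17*c/6 (Y(c) = (c*(17/6) + c) - c = (17*c/6 + c) - c = 23*c/6 - c = 17*c/6)
(v(-146) + k) + Y(-130) = ((-146)² + 23720) + (17/6)*(-130) = (21316 + 23720) - 1105/3 = 45036 - 1105/3 = 134003/3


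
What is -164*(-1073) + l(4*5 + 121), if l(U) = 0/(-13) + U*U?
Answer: 195853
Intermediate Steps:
l(U) = U² (l(U) = 0*(-1/13) + U² = 0 + U² = U²)
-164*(-1073) + l(4*5 + 121) = -164*(-1073) + (4*5 + 121)² = 175972 + (20 + 121)² = 175972 + 141² = 175972 + 19881 = 195853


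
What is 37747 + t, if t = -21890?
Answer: 15857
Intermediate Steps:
37747 + t = 37747 - 21890 = 15857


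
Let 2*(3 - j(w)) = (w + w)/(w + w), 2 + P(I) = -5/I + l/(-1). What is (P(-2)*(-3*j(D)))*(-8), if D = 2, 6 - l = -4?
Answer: -570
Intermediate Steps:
l = 10 (l = 6 - 1*(-4) = 6 + 4 = 10)
P(I) = -12 - 5/I (P(I) = -2 + (-5/I + 10/(-1)) = -2 + (-5/I + 10*(-1)) = -2 + (-5/I - 10) = -2 + (-10 - 5/I) = -12 - 5/I)
j(w) = 5/2 (j(w) = 3 - (w + w)/(2*(w + w)) = 3 - 2*w/(2*(2*w)) = 3 - 2*w*1/(2*w)/2 = 3 - ½*1 = 3 - ½ = 5/2)
(P(-2)*(-3*j(D)))*(-8) = ((-12 - 5/(-2))*(-3*5/2))*(-8) = ((-12 - 5*(-½))*(-15/2))*(-8) = ((-12 + 5/2)*(-15/2))*(-8) = -19/2*(-15/2)*(-8) = (285/4)*(-8) = -570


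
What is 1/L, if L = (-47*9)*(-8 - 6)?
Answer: 1/5922 ≈ 0.00016886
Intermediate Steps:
L = 5922 (L = -423*(-14) = 5922)
1/L = 1/5922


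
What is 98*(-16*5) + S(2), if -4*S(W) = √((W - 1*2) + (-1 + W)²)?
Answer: -31361/4 ≈ -7840.3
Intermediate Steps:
S(W) = -√(-2 + W + (-1 + W)²)/4 (S(W) = -√((W - 1*2) + (-1 + W)²)/4 = -√((W - 2) + (-1 + W)²)/4 = -√((-2 + W) + (-1 + W)²)/4 = -√(-2 + W + (-1 + W)²)/4)
98*(-16*5) + S(2) = 98*(-16*5) - √(-1 + 2² - 1*2)/4 = 98*(-80) - √(-1 + 4 - 2)/4 = -7840 - √1/4 = -7840 - ¼*1 = -7840 - ¼ = -31361/4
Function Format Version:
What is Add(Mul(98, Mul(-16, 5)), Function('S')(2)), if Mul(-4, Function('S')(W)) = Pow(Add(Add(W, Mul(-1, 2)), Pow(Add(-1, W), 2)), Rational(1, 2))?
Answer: Rational(-31361, 4) ≈ -7840.3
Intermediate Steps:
Function('S')(W) = Mul(Rational(-1, 4), Pow(Add(-2, W, Pow(Add(-1, W), 2)), Rational(1, 2))) (Function('S')(W) = Mul(Rational(-1, 4), Pow(Add(Add(W, Mul(-1, 2)), Pow(Add(-1, W), 2)), Rational(1, 2))) = Mul(Rational(-1, 4), Pow(Add(Add(W, -2), Pow(Add(-1, W), 2)), Rational(1, 2))) = Mul(Rational(-1, 4), Pow(Add(Add(-2, W), Pow(Add(-1, W), 2)), Rational(1, 2))) = Mul(Rational(-1, 4), Pow(Add(-2, W, Pow(Add(-1, W), 2)), Rational(1, 2))))
Add(Mul(98, Mul(-16, 5)), Function('S')(2)) = Add(Mul(98, Mul(-16, 5)), Mul(Rational(-1, 4), Pow(Add(-1, Pow(2, 2), Mul(-1, 2)), Rational(1, 2)))) = Add(Mul(98, -80), Mul(Rational(-1, 4), Pow(Add(-1, 4, -2), Rational(1, 2)))) = Add(-7840, Mul(Rational(-1, 4), Pow(1, Rational(1, 2)))) = Add(-7840, Mul(Rational(-1, 4), 1)) = Add(-7840, Rational(-1, 4)) = Rational(-31361, 4)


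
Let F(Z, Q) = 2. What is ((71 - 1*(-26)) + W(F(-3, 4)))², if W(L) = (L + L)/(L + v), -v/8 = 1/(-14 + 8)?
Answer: 241081/25 ≈ 9643.2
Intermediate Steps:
v = 4/3 (v = -8/(-14 + 8) = -8/(-6) = -8*(-⅙) = 4/3 ≈ 1.3333)
W(L) = 2*L/(4/3 + L) (W(L) = (L + L)/(L + 4/3) = (2*L)/(4/3 + L) = 2*L/(4/3 + L))
((71 - 1*(-26)) + W(F(-3, 4)))² = ((71 - 1*(-26)) + 6*2/(4 + 3*2))² = ((71 + 26) + 6*2/(4 + 6))² = (97 + 6*2/10)² = (97 + 6*2*(⅒))² = (97 + 6/5)² = (491/5)² = 241081/25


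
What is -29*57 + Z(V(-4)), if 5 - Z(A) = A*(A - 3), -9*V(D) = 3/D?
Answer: -237277/144 ≈ -1647.8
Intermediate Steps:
V(D) = -1/(3*D)
Z(A) = 5 - A*(-3 + A) (Z(A) = 5 - A*(A - 3) = 5 - A*(-3 + A))
-29*57 + Z(V(-4)) = -29*57 + (5 - (-⅓/(-4))² + 3*(-⅓/(-4))) = -1653 + (5 - (-⅓*(-¼))² + 3*(-⅓*(-¼))) = -1653 + (5 - (1/12)² + 3*(1/12)) = -1653 + (5 - 1*1/144 + ¼) = -1653 + (5 - 1/144 + ¼) = -1653 + 755/144 = -237277/144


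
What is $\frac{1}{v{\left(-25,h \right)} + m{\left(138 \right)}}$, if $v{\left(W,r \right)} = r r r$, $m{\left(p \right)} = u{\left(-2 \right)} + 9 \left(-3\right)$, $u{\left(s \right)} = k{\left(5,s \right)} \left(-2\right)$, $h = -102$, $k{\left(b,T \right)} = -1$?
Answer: $- \frac{1}{1061233} \approx -9.423 \cdot 10^{-7}$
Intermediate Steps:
$u{\left(s \right)} = 2$ ($u{\left(s \right)} = \left(-1\right) \left(-2\right) = 2$)
$m{\left(p \right)} = -25$ ($m{\left(p \right)} = 2 + 9 \left(-3\right) = 2 - 27 = -25$)
$v{\left(W,r \right)} = r^{3}$ ($v{\left(W,r \right)} = r r^{2} = r^{3}$)
$\frac{1}{v{\left(-25,h \right)} + m{\left(138 \right)}} = \frac{1}{\left(-102\right)^{3} - 25} = \frac{1}{-1061208 - 25} = \frac{1}{-1061233} = - \frac{1}{1061233}$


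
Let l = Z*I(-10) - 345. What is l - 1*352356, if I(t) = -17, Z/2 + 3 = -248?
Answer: -344167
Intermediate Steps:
Z = -502 (Z = -6 + 2*(-248) = -6 - 496 = -502)
l = 8189 (l = -502*(-17) - 345 = 8534 - 345 = 8189)
l - 1*352356 = 8189 - 1*352356 = 8189 - 352356 = -344167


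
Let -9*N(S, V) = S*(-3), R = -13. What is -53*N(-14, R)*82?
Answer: 60844/3 ≈ 20281.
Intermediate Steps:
N(S, V) = S/3 (N(S, V) = -S*(-3)/9 = -(-1)*S/3 = S/3)
-53*N(-14, R)*82 = -53*(-14)/3*82 = -53*(-14/3)*82 = (742/3)*82 = 60844/3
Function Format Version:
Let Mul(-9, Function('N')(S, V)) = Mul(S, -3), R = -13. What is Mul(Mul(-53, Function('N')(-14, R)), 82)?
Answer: Rational(60844, 3) ≈ 20281.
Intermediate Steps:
Function('N')(S, V) = Mul(Rational(1, 3), S) (Function('N')(S, V) = Mul(Rational(-1, 9), Mul(S, -3)) = Mul(Rational(-1, 9), Mul(-3, S)) = Mul(Rational(1, 3), S))
Mul(Mul(-53, Function('N')(-14, R)), 82) = Mul(Mul(-53, Mul(Rational(1, 3), -14)), 82) = Mul(Mul(-53, Rational(-14, 3)), 82) = Mul(Rational(742, 3), 82) = Rational(60844, 3)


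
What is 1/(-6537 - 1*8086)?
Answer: -1/14623 ≈ -6.8385e-5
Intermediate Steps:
1/(-6537 - 1*8086) = 1/(-6537 - 8086) = 1/(-14623) = -1/14623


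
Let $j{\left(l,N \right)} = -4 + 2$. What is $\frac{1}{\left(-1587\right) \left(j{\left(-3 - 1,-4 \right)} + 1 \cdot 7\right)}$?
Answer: $- \frac{1}{7935} \approx -0.00012602$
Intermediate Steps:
$j{\left(l,N \right)} = -2$
$\frac{1}{\left(-1587\right) \left(j{\left(-3 - 1,-4 \right)} + 1 \cdot 7\right)} = \frac{1}{\left(-1587\right) \left(-2 + 1 \cdot 7\right)} = \frac{1}{\left(-1587\right) \left(-2 + 7\right)} = \frac{1}{\left(-1587\right) 5} = \frac{1}{-7935} = - \frac{1}{7935}$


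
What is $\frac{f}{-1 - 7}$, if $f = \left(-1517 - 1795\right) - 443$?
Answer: $\frac{3755}{8} \approx 469.38$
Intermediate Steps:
$f = -3755$ ($f = -3312 - 443 = -3755$)
$\frac{f}{-1 - 7} = \frac{1}{-1 - 7} \left(-3755\right) = \frac{1}{-8} \left(-3755\right) = \left(- \frac{1}{8}\right) \left(-3755\right) = \frac{3755}{8}$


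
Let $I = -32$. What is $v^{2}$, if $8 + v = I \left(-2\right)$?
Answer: $3136$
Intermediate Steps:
$v = 56$ ($v = -8 - -64 = -8 + 64 = 56$)
$v^{2} = 56^{2} = 3136$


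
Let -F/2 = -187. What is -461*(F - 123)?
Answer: -115711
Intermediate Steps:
F = 374 (F = -2*(-187) = 374)
-461*(F - 123) = -461*(374 - 123) = -461*251 = -115711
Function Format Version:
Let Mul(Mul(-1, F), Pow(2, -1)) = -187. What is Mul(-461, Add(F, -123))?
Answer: -115711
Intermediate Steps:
F = 374 (F = Mul(-2, -187) = 374)
Mul(-461, Add(F, -123)) = Mul(-461, Add(374, -123)) = Mul(-461, 251) = -115711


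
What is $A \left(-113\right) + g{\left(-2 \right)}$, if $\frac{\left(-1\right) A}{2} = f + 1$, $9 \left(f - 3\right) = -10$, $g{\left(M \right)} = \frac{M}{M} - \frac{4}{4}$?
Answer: $\frac{5876}{9} \approx 652.89$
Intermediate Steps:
$g{\left(M \right)} = 0$ ($g{\left(M \right)} = 1 - 1 = 0$)
$f = \frac{17}{9}$ ($f = 3 + \frac{1}{9} \left(-10\right) = 3 - \frac{10}{9} = \frac{17}{9} \approx 1.8889$)
$A = - \frac{52}{9}$ ($A = - 2 \left(\frac{17}{9} + 1\right) = \left(-2\right) \frac{26}{9} = - \frac{52}{9} \approx -5.7778$)
$A \left(-113\right) + g{\left(-2 \right)} = \left(- \frac{52}{9}\right) \left(-113\right) + 0 = \frac{5876}{9} + 0 = \frac{5876}{9}$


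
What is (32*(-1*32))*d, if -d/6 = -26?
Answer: -159744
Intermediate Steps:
d = 156 (d = -6*(-26) = 156)
(32*(-1*32))*d = (32*(-1*32))*156 = (32*(-32))*156 = -1024*156 = -159744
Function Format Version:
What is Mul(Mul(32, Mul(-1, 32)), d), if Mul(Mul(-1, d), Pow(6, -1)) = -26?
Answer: -159744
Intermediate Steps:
d = 156 (d = Mul(-6, -26) = 156)
Mul(Mul(32, Mul(-1, 32)), d) = Mul(Mul(32, Mul(-1, 32)), 156) = Mul(Mul(32, -32), 156) = Mul(-1024, 156) = -159744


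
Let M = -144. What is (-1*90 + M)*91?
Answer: -21294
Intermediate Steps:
(-1*90 + M)*91 = (-1*90 - 144)*91 = (-90 - 144)*91 = -234*91 = -21294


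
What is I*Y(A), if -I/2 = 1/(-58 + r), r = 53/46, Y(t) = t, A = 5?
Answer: 92/523 ≈ 0.17591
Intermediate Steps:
r = 53/46 (r = 53*(1/46) = 53/46 ≈ 1.1522)
I = 92/2615 (I = -2/(-58 + 53/46) = -2/(-2615/46) = -2*(-46/2615) = 92/2615 ≈ 0.035182)
I*Y(A) = (92/2615)*5 = 92/523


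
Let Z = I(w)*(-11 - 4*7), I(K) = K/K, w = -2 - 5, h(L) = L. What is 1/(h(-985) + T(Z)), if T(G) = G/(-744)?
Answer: -248/244267 ≈ -0.0010153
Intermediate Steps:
w = -7
I(K) = 1
Z = -39 (Z = 1*(-11 - 4*7) = 1*(-11 - 28) = 1*(-39) = -39)
T(G) = -G/744 (T(G) = G*(-1/744) = -G/744)
1/(h(-985) + T(Z)) = 1/(-985 - 1/744*(-39)) = 1/(-985 + 13/248) = 1/(-244267/248) = -248/244267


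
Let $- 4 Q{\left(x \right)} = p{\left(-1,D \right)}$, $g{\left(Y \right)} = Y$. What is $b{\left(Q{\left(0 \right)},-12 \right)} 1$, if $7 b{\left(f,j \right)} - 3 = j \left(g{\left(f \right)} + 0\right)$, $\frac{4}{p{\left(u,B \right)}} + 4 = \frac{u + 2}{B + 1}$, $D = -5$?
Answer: $\frac{3}{119} \approx 0.02521$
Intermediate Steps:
$p{\left(u,B \right)} = \frac{4}{-4 + \frac{2 + u}{1 + B}}$ ($p{\left(u,B \right)} = \frac{4}{-4 + \frac{u + 2}{B + 1}} = \frac{4}{-4 + \frac{2 + u}{1 + B}}$)
$Q{\left(x \right)} = \frac{4}{17}$ ($Q{\left(x \right)} = - \frac{4 \frac{1}{-2 - 1 - -20} \left(1 - 5\right)}{4} = - \frac{4 \frac{1}{-2 - 1 + 20} \left(-4\right)}{4} = - \frac{4 \cdot \frac{1}{17} \left(-4\right)}{4} = \left(- \frac{1}{4}\right) \left(- \frac{16}{17}\right) = \frac{4}{17}$)
$b{\left(f,j \right)} = \frac{3}{7} + \frac{f j}{7}$ ($b{\left(f,j \right)} = \frac{3}{7} + \frac{j \left(f + 0\right)}{7} = \frac{3}{7} + \frac{j f}{7} = \frac{3}{7} + \frac{f j}{7}$)
$b{\left(Q{\left(0 \right)},-12 \right)} 1 = \left(\frac{3}{7} + \frac{1}{7} \cdot \frac{4}{17} \left(-12\right)\right) 1 = \left(\frac{3}{7} - \frac{48}{119}\right) 1 = \frac{3}{119} \cdot 1 = \frac{3}{119}$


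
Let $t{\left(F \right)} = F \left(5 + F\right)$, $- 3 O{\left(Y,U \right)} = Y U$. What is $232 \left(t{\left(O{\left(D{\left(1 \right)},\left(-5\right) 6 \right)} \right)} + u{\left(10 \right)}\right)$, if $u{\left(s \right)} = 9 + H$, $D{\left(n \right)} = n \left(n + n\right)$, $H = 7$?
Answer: $119712$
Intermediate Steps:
$D{\left(n \right)} = 2 n^{2}$ ($D{\left(n \right)} = n 2 n = 2 n^{2}$)
$u{\left(s \right)} = 16$ ($u{\left(s \right)} = 9 + 7 = 16$)
$O{\left(Y,U \right)} = - \frac{U Y}{3}$ ($O{\left(Y,U \right)} = - \frac{Y U}{3} = - \frac{U Y}{3}$)
$232 \left(t{\left(O{\left(D{\left(1 \right)},\left(-5\right) 6 \right)} \right)} + u{\left(10 \right)}\right) = 232 \left(- \frac{\left(-5\right) 6 \cdot 2 \cdot 1^{2}}{3} \left(5 - \frac{\left(-5\right) 6 \cdot 2 \cdot 1^{2}}{3}\right) + 16\right) = 232 \left(\left(- \frac{1}{3}\right) \left(-30\right) 2 \cdot 1 \left(5 - - 10 \cdot 2 \cdot 1\right) + 16\right) = 232 \left(\left(- \frac{1}{3}\right) \left(-30\right) 2 \left(5 - \left(-10\right) 2\right) + 16\right) = 232 \left(20 \left(5 + 20\right) + 16\right) = 232 \left(20 \cdot 25 + 16\right) = 232 \left(500 + 16\right) = 232 \cdot 516 = 119712$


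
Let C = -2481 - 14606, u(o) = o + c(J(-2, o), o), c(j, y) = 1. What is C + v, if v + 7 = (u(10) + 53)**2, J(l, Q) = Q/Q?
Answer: -12998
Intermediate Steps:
J(l, Q) = 1
u(o) = 1 + o (u(o) = o + 1 = 1 + o)
C = -17087
v = 4089 (v = -7 + ((1 + 10) + 53)**2 = -7 + (11 + 53)**2 = -7 + 64**2 = -7 + 4096 = 4089)
C + v = -17087 + 4089 = -12998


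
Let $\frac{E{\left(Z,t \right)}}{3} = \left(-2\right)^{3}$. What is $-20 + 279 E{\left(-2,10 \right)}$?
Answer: $-6716$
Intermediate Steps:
$E{\left(Z,t \right)} = -24$ ($E{\left(Z,t \right)} = 3 \left(-2\right)^{3} = 3 \left(-8\right) = -24$)
$-20 + 279 E{\left(-2,10 \right)} = -20 + 279 \left(-24\right) = -20 - 6696 = -6716$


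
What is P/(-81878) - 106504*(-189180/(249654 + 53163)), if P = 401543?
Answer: 549863762977843/8264683442 ≈ 66532.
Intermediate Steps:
P/(-81878) - 106504*(-189180/(249654 + 53163)) = 401543/(-81878) - 106504*(-189180/(249654 + 53163)) = 401543*(-1/81878) - 106504/(302817*(-1/189180)) = -401543/81878 - 106504/(-100939/63060) = -401543/81878 - 106504*(-63060/100939) = -401543/81878 + 6716142240/100939 = 549863762977843/8264683442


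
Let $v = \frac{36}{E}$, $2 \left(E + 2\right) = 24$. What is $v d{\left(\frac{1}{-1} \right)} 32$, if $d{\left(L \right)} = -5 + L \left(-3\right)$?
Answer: $- \frac{1152}{5} \approx -230.4$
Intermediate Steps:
$E = 10$ ($E = -2 + \frac{1}{2} \cdot 24 = -2 + 12 = 10$)
$v = \frac{18}{5}$ ($v = \frac{36}{10} = 36 \cdot \frac{1}{10} = \frac{18}{5} \approx 3.6$)
$d{\left(L \right)} = -5 - 3 L$
$v d{\left(\frac{1}{-1} \right)} 32 = \frac{18 \left(-5 - \frac{3}{-1}\right)}{5} \cdot 32 = \frac{18 \left(-5 - -3\right)}{5} \cdot 32 = \frac{18 \left(-5 + 3\right)}{5} \cdot 32 = \frac{18}{5} \left(-2\right) 32 = \left(- \frac{36}{5}\right) 32 = - \frac{1152}{5}$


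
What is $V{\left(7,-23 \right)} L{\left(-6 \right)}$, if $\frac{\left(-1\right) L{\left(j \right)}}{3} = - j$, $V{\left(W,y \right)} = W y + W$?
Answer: $2772$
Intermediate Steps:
$V{\left(W,y \right)} = W + W y$
$L{\left(j \right)} = 3 j$ ($L{\left(j \right)} = - 3 \left(- j\right) = 3 j$)
$V{\left(7,-23 \right)} L{\left(-6 \right)} = 7 \left(1 - 23\right) 3 \left(-6\right) = 7 \left(-22\right) \left(-18\right) = \left(-154\right) \left(-18\right) = 2772$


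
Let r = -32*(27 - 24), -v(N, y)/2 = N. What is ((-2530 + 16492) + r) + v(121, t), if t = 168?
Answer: 13624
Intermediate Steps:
v(N, y) = -2*N
r = -96 (r = -32*3 = -96)
((-2530 + 16492) + r) + v(121, t) = ((-2530 + 16492) - 96) - 2*121 = (13962 - 96) - 242 = 13866 - 242 = 13624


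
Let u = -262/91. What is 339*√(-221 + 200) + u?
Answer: -262/91 + 339*I*√21 ≈ -2.8791 + 1553.5*I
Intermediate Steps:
u = -262/91 (u = -262*1/91 = -262/91 ≈ -2.8791)
339*√(-221 + 200) + u = 339*√(-221 + 200) - 262/91 = 339*√(-21) - 262/91 = 339*(I*√21) - 262/91 = 339*I*√21 - 262/91 = -262/91 + 339*I*√21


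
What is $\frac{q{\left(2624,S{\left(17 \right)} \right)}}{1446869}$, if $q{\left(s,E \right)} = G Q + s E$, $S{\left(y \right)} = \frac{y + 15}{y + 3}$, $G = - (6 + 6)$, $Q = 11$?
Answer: $\frac{20332}{7234345} \approx 0.0028105$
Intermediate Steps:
$G = -12$ ($G = \left(-1\right) 12 = -12$)
$S{\left(y \right)} = \frac{15 + y}{3 + y}$
$q{\left(s,E \right)} = -132 + E s$ ($q{\left(s,E \right)} = \left(-12\right) 11 + s E = -132 + E s$)
$\frac{q{\left(2624,S{\left(17 \right)} \right)}}{1446869} = \frac{-132 + \frac{15 + 17}{3 + 17} \cdot 2624}{1446869} = \left(-132 + \frac{1}{20} \cdot 32 \cdot 2624\right) \frac{1}{1446869} = \left(-132 + \frac{8}{5} \cdot 2624\right) \frac{1}{1446869} = \left(-132 + \frac{20992}{5}\right) \frac{1}{1446869} = \frac{20332}{5} \cdot \frac{1}{1446869} = \frac{20332}{7234345}$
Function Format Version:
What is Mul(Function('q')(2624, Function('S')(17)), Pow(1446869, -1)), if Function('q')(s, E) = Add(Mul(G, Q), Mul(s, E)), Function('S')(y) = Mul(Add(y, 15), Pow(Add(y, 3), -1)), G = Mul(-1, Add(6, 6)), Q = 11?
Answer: Rational(20332, 7234345) ≈ 0.0028105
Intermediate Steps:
G = -12 (G = Mul(-1, 12) = -12)
Function('S')(y) = Mul(Pow(Add(3, y), -1), Add(15, y)) (Function('S')(y) = Mul(Add(15, y), Pow(Add(3, y), -1)) = Mul(Pow(Add(3, y), -1), Add(15, y)))
Function('q')(s, E) = Add(-132, Mul(E, s)) (Function('q')(s, E) = Add(Mul(-12, 11), Mul(s, E)) = Add(-132, Mul(E, s)))
Mul(Function('q')(2624, Function('S')(17)), Pow(1446869, -1)) = Mul(Add(-132, Mul(Mul(Pow(Add(3, 17), -1), Add(15, 17)), 2624)), Pow(1446869, -1)) = Mul(Add(-132, Mul(Mul(Pow(20, -1), 32), 2624)), Rational(1, 1446869)) = Mul(Add(-132, Mul(Mul(Rational(1, 20), 32), 2624)), Rational(1, 1446869)) = Mul(Add(-132, Mul(Rational(8, 5), 2624)), Rational(1, 1446869)) = Mul(Add(-132, Rational(20992, 5)), Rational(1, 1446869)) = Mul(Rational(20332, 5), Rational(1, 1446869)) = Rational(20332, 7234345)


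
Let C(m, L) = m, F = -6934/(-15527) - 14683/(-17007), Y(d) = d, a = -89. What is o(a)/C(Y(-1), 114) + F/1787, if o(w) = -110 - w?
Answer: 9910014074582/471888960243 ≈ 21.001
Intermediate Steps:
F = 345909479/264067689 (F = -6934*(-1/15527) - 14683*(-1/17007) = 6934/15527 + 14683/17007 = 345909479/264067689 ≈ 1.3099)
o(a)/C(Y(-1), 114) + F/1787 = (-110 - 1*(-89))/(-1) + (345909479/264067689)/1787 = (-110 + 89)*(-1) + (345909479/264067689)*(1/1787) = -21*(-1) + 345909479/471888960243 = 21 + 345909479/471888960243 = 9910014074582/471888960243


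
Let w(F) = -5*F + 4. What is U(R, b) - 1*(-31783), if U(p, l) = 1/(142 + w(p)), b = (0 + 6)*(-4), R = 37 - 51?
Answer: 6865129/216 ≈ 31783.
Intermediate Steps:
R = -14
b = -24 (b = 6*(-4) = -24)
w(F) = 4 - 5*F
U(p, l) = 1/(146 - 5*p) (U(p, l) = 1/(142 + (4 - 5*p)) = 1/(146 - 5*p))
U(R, b) - 1*(-31783) = -1/(-146 + 5*(-14)) - 1*(-31783) = -1/(-146 - 70) + 31783 = -1/(-216) + 31783 = -1*(-1/216) + 31783 = 1/216 + 31783 = 6865129/216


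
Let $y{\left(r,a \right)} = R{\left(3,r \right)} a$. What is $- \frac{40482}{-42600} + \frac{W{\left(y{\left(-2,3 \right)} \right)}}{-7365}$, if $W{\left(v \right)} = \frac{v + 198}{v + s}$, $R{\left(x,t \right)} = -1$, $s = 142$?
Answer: $\frac{460383703}{484567900} \approx 0.95009$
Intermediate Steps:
$y{\left(r,a \right)} = - a$
$W{\left(v \right)} = \frac{198 + v}{142 + v}$ ($W{\left(v \right)} = \frac{v + 198}{v + 142} = \frac{198 + v}{142 + v}$)
$- \frac{40482}{-42600} + \frac{W{\left(y{\left(-2,3 \right)} \right)}}{-7365} = - \frac{40482}{-42600} + \frac{\frac{1}{142 - 3} \left(198 - 3\right)}{-7365} = \left(-40482\right) \left(- \frac{1}{42600}\right) + \frac{198 - 3}{142 - 3} \left(- \frac{1}{7365}\right) = \frac{6747}{7100} + \frac{1}{139} \cdot 195 \left(- \frac{1}{7365}\right) = \frac{6747}{7100} + \frac{195}{139} \left(- \frac{1}{7365}\right) = \frac{6747}{7100} - \frac{13}{68249} = \frac{460383703}{484567900}$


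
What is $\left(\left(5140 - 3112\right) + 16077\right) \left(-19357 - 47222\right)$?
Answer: $-1205412795$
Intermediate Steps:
$\left(\left(5140 - 3112\right) + 16077\right) \left(-19357 - 47222\right) = \left(2028 + 16077\right) \left(-66579\right) = 18105 \left(-66579\right) = -1205412795$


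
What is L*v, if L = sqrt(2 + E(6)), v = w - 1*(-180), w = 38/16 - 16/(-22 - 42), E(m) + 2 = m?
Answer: 1461*sqrt(6)/8 ≈ 447.34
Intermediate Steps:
E(m) = -2 + m
w = 21/8 (w = 38*(1/16) - 16/(-64) = 19/8 - 16*(-1/64) = 19/8 + 1/4 = 21/8 ≈ 2.6250)
v = 1461/8 (v = 21/8 - 1*(-180) = 21/8 + 180 = 1461/8 ≈ 182.63)
L = sqrt(6) (L = sqrt(2 + (-2 + 6)) = sqrt(2 + 4) = sqrt(6) ≈ 2.4495)
L*v = sqrt(6)*(1461/8) = 1461*sqrt(6)/8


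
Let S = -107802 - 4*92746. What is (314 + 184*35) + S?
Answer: -472032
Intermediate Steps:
S = -478786 (S = -107802 - 370984 = -478786)
(314 + 184*35) + S = (314 + 184*35) - 478786 = (314 + 6440) - 478786 = 6754 - 478786 = -472032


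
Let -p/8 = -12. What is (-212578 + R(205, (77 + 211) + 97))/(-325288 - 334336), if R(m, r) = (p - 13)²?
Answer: 205689/659624 ≈ 0.31183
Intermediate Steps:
p = 96 (p = -8*(-12) = 96)
R(m, r) = 6889 (R(m, r) = (96 - 13)² = 83² = 6889)
(-212578 + R(205, (77 + 211) + 97))/(-325288 - 334336) = (-212578 + 6889)/(-325288 - 334336) = -205689/(-659624) = -205689*(-1/659624) = 205689/659624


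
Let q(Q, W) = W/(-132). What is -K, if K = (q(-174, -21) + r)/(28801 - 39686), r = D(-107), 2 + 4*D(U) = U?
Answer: -298/119735 ≈ -0.0024888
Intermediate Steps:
D(U) = -1/2 + U/4
r = -109/4 (r = -1/2 + (1/4)*(-107) = -1/2 - 107/4 = -109/4 ≈ -27.250)
q(Q, W) = -W/132 (q(Q, W) = W*(-1/132) = -W/132)
K = 298/119735 (K = (-1/132*(-21) - 109/4)/(28801 - 39686) = (7/44 - 109/4)/(-10885) = -298/11*(-1/10885) = 298/119735 ≈ 0.0024888)
-K = -1*298/119735 = -298/119735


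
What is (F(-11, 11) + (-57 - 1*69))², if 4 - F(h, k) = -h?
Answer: 17689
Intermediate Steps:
F(h, k) = 4 + h (F(h, k) = 4 - (-1)*h = 4 + h)
(F(-11, 11) + (-57 - 1*69))² = ((4 - 11) + (-57 - 1*69))² = (-7 + (-57 - 69))² = (-7 - 126)² = (-133)² = 17689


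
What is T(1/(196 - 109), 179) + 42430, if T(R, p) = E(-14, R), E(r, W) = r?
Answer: 42416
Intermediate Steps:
T(R, p) = -14
T(1/(196 - 109), 179) + 42430 = -14 + 42430 = 42416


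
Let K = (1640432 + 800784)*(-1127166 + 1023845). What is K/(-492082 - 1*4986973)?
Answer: 252228878336/5479055 ≈ 46035.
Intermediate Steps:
K = -252228878336 (K = 2441216*(-103321) = -252228878336)
K/(-492082 - 1*4986973) = -252228878336/(-492082 - 1*4986973) = -252228878336/(-492082 - 4986973) = -252228878336/(-5479055) = -252228878336*(-1/5479055) = 252228878336/5479055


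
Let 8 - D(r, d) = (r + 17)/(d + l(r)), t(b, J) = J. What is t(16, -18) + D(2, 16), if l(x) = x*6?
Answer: -299/28 ≈ -10.679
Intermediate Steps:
l(x) = 6*x
D(r, d) = 8 - (17 + r)/(d + 6*r) (D(r, d) = 8 - (r + 17)/(d + 6*r) = 8 - (17 + r)/(d + 6*r))
t(16, -18) + D(2, 16) = -18 + (-17 + 8*16 + 47*2)/(16 + 6*2) = -18 + (-17 + 128 + 94)/(16 + 12) = -18 + 205/28 = -299/28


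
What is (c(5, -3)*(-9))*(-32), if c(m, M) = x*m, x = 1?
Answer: 1440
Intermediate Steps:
c(m, M) = m (c(m, M) = 1*m = m)
(c(5, -3)*(-9))*(-32) = (5*(-9))*(-32) = -45*(-32) = 1440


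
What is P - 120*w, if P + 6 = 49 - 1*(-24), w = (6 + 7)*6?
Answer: -9293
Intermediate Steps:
w = 78 (w = 13*6 = 78)
P = 67 (P = -6 + (49 - 1*(-24)) = -6 + (49 + 24) = -6 + 73 = 67)
P - 120*w = 67 - 120*78 = 67 - 9360 = -9293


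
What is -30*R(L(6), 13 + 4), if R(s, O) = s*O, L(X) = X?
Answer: -3060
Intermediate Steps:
R(s, O) = O*s
-30*R(L(6), 13 + 4) = -30*(13 + 4)*6 = -510*6 = -30*102 = -3060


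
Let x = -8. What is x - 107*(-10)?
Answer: 1062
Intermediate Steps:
x - 107*(-10) = -8 - 107*(-10) = -8 + 1070 = 1062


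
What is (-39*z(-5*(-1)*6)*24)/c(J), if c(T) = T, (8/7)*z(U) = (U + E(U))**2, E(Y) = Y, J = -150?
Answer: 19656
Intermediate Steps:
z(U) = 7*U**2/2 (z(U) = 7*(U + U)**2/8 = 7*(2*U)**2/8 = 7*(4*U**2)/8 = 7*U**2/2)
(-39*z(-5*(-1)*6)*24)/c(J) = (-273*(-5*(-1)*6)**2/2*24)/(-150) = (-273*(5*6)**2/2*24)*(-1/150) = (-273*30**2/2*24)*(-1/150) = (-273*900/2*24)*(-1/150) = (-39*3150*24)*(-1/150) = -122850*24*(-1/150) = -2948400*(-1/150) = 19656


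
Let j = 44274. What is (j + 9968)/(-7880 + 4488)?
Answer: -27121/1696 ≈ -15.991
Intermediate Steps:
(j + 9968)/(-7880 + 4488) = (44274 + 9968)/(-7880 + 4488) = 54242/(-3392) = 54242*(-1/3392) = -27121/1696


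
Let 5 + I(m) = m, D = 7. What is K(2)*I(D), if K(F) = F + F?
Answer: 8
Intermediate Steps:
I(m) = -5 + m
K(F) = 2*F
K(2)*I(D) = (2*2)*(-5 + 7) = 4*2 = 8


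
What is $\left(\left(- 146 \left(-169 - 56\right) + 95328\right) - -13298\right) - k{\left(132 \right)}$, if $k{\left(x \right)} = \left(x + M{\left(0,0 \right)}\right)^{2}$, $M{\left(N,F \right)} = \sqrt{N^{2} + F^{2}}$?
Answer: $124052$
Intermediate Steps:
$M{\left(N,F \right)} = \sqrt{F^{2} + N^{2}}$
$k{\left(x \right)} = x^{2}$ ($k{\left(x \right)} = \left(x + \sqrt{0^{2} + 0^{2}}\right)^{2} = \left(x + \sqrt{0 + 0}\right)^{2} = \left(x + \sqrt{0}\right)^{2} = \left(x + 0\right)^{2} = x^{2}$)
$\left(\left(- 146 \left(-169 - 56\right) + 95328\right) - -13298\right) - k{\left(132 \right)} = \left(\left(- 146 \left(-169 - 56\right) + 95328\right) - -13298\right) - 132^{2} = \left(\left(\left(-146\right) \left(-225\right) + 95328\right) + 13298\right) - 17424 = \left(\left(32850 + 95328\right) + 13298\right) - 17424 = \left(128178 + 13298\right) - 17424 = 141476 - 17424 = 124052$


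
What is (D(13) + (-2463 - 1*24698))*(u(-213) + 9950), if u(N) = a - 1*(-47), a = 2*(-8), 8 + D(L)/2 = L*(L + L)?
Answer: -264506481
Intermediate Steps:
D(L) = -16 + 4*L**2 (D(L) = -16 + 2*(L*(L + L)) = -16 + 2*(L*(2*L)) = -16 + 2*(2*L**2) = -16 + 4*L**2)
a = -16
u(N) = 31 (u(N) = -16 - 1*(-47) = -16 + 47 = 31)
(D(13) + (-2463 - 1*24698))*(u(-213) + 9950) = ((-16 + 4*13**2) + (-2463 - 1*24698))*(31 + 9950) = ((-16 + 4*169) + (-2463 - 24698))*9981 = ((-16 + 676) - 27161)*9981 = (660 - 27161)*9981 = -26501*9981 = -264506481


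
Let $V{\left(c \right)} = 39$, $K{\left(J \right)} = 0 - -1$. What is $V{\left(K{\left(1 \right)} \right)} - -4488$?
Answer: $4527$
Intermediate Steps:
$K{\left(J \right)} = 1$ ($K{\left(J \right)} = 0 + 1 = 1$)
$V{\left(K{\left(1 \right)} \right)} - -4488 = 39 - -4488 = 39 + 4488 = 4527$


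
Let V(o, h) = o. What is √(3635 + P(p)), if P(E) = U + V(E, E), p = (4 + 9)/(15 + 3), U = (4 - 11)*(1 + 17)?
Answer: 95*√14/6 ≈ 59.243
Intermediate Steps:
U = -126 (U = -7*18 = -126)
p = 13/18 ≈ 0.72222
P(E) = -126 + E
√(3635 + P(p)) = √(3635 + (-126 + 13/18)) = √(3635 - 2255/18) = √(63175/18) = 95*√14/6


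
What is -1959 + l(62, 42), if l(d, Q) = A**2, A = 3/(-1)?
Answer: -1950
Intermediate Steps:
A = -3 (A = 3*(-1) = -3)
l(d, Q) = 9 (l(d, Q) = (-3)**2 = 9)
-1959 + l(62, 42) = -1959 + 9 = -1950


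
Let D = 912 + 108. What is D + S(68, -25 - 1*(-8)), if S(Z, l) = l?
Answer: 1003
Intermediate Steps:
D = 1020
D + S(68, -25 - 1*(-8)) = 1020 + (-25 - 1*(-8)) = 1020 + (-25 + 8) = 1020 - 17 = 1003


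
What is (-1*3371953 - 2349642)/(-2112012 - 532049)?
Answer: 5721595/2644061 ≈ 2.1639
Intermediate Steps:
(-1*3371953 - 2349642)/(-2112012 - 532049) = (-3371953 - 2349642)/(-2644061) = -5721595*(-1/2644061) = 5721595/2644061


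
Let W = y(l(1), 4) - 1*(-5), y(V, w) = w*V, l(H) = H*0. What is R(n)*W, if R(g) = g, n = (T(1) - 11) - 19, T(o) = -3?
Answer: -165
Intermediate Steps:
l(H) = 0
n = -33 (n = (-3 - 11) - 19 = -14 - 19 = -33)
y(V, w) = V*w
W = 5 (W = 0*4 - 1*(-5) = 0 + 5 = 5)
R(n)*W = -33*5 = -165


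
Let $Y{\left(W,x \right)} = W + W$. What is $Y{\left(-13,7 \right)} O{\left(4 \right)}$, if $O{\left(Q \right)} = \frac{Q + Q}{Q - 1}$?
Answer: $- \frac{208}{3} \approx -69.333$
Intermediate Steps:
$O{\left(Q \right)} = \frac{2 Q}{-1 + Q}$
$Y{\left(W,x \right)} = 2 W$
$Y{\left(-13,7 \right)} O{\left(4 \right)} = 2 \left(-13\right) 2 \cdot 4 \frac{1}{-1 + 4} = - 26 \cdot 2 \cdot 4 \cdot \frac{1}{3} = \left(-26\right) \frac{8}{3} = - \frac{208}{3}$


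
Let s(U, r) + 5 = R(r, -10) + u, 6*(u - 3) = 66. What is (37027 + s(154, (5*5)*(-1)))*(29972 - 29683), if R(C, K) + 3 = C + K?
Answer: 10692422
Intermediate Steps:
R(C, K) = -3 + C + K (R(C, K) = -3 + (C + K) = -3 + C + K)
u = 14 (u = 3 + (1/6)*66 = 3 + 11 = 14)
s(U, r) = -4 + r (s(U, r) = -5 + ((-3 + r - 10) + 14) = -5 + ((-13 + r) + 14) = -5 + (1 + r) = -4 + r)
(37027 + s(154, (5*5)*(-1)))*(29972 - 29683) = (37027 + (-4 + (5*5)*(-1)))*(29972 - 29683) = (37027 + (-4 + 25*(-1)))*289 = (37027 + (-4 - 25))*289 = (37027 - 29)*289 = 36998*289 = 10692422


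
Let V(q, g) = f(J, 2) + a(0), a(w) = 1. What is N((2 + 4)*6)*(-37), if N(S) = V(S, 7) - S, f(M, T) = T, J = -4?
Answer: 1221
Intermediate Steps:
V(q, g) = 3 (V(q, g) = 2 + 1 = 3)
N(S) = 3 - S
N((2 + 4)*6)*(-37) = (3 - (2 + 4)*6)*(-37) = (3 - 6*6)*(-37) = (3 - 1*36)*(-37) = (3 - 36)*(-37) = -33*(-37) = 1221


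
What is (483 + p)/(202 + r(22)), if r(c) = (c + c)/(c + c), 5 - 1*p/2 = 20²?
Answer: -307/203 ≈ -1.5123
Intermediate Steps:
p = -790 (p = 10 - 2*20² = 10 - 2*400 = 10 - 800 = -790)
r(c) = 1 (r(c) = (2*c)/((2*c)) = (2*c)*(1/(2*c)) = 1)
(483 + p)/(202 + r(22)) = (483 - 790)/(202 + 1) = -307/203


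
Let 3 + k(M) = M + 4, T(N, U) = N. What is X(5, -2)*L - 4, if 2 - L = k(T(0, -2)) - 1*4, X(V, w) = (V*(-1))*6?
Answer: -154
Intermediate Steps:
X(V, w) = -6*V (X(V, w) = -V*6 = -6*V)
k(M) = 1 + M (k(M) = -3 + (M + 4) = -3 + (4 + M) = 1 + M)
L = 5 (L = 2 - ((1 + 0) - 1*4) = 2 - (1 - 4) = 2 - 1*(-3) = 2 + 3 = 5)
X(5, -2)*L - 4 = -6*5*5 - 4 = -30*5 - 4 = -150 - 4 = -154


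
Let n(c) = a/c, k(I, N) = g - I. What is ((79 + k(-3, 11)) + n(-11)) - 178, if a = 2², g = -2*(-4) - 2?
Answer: -994/11 ≈ -90.364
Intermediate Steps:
g = 6 (g = 8 - 2 = 6)
a = 4
k(I, N) = 6 - I
n(c) = 4/c
((79 + k(-3, 11)) + n(-11)) - 178 = ((79 + (6 - 1*(-3))) + 4/(-11)) - 178 = ((79 + (6 + 3)) + 4*(-1/11)) - 178 = ((79 + 9) - 4/11) - 178 = (88 - 4/11) - 178 = 964/11 - 178 = -994/11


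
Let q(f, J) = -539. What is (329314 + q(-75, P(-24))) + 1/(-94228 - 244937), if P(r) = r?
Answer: 111508972874/339165 ≈ 3.2878e+5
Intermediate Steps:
(329314 + q(-75, P(-24))) + 1/(-94228 - 244937) = (329314 - 539) + 1/(-94228 - 244937) = 328775 + 1/(-339165) = 328775 - 1/339165 = 111508972874/339165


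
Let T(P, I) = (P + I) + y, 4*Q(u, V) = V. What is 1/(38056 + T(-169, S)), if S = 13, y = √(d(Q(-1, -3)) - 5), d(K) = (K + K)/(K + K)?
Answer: 9475/359102501 - I/718205002 ≈ 2.6385e-5 - 1.3924e-9*I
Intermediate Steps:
Q(u, V) = V/4
d(K) = 1 (d(K) = (2*K)/((2*K)) = (2*K)*(1/(2*K)) = 1)
y = 2*I (y = √(1 - 5) = √(-4) = 2*I ≈ 2.0*I)
T(P, I) = I + P + 2*I (T(P, I) = (P + I) + 2*I = (I + P) + 2*I = I + P + 2*I)
1/(38056 + T(-169, S)) = 1/(38056 + (13 - 169 + 2*I)) = 1/(38056 + (-156 + 2*I)) = 1/(37900 + 2*I) = (37900 - 2*I)/1436410004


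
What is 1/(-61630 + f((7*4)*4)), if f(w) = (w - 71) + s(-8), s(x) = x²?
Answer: -1/61525 ≈ -1.6254e-5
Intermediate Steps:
f(w) = -7 + w (f(w) = (w - 71) + (-8)² = (-71 + w) + 64 = -7 + w)
1/(-61630 + f((7*4)*4)) = 1/(-61630 + (-7 + (7*4)*4)) = 1/(-61630 + (-7 + 28*4)) = 1/(-61630 + (-7 + 112)) = 1/(-61630 + 105) = 1/(-61525) = -1/61525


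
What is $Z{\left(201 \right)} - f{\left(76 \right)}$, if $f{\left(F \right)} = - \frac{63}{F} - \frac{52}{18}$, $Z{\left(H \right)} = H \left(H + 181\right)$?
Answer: $\frac{52521431}{684} \approx 76786.0$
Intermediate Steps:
$Z{\left(H \right)} = H \left(181 + H\right)$
$f{\left(F \right)} = - \frac{26}{9} - \frac{63}{F}$ ($f{\left(F \right)} = - \frac{63}{F} - \frac{26}{9} = - \frac{26}{9} - \frac{63}{F}$)
$Z{\left(201 \right)} - f{\left(76 \right)} = 201 \left(181 + 201\right) - \left(- \frac{26}{9} - \frac{63}{76}\right) = 201 \cdot 382 - \left(- \frac{26}{9} - \frac{63}{76}\right) = 76782 - \left(- \frac{26}{9} - \frac{63}{76}\right) = 76782 - - \frac{2543}{684} = 76782 + \frac{2543}{684} = \frac{52521431}{684}$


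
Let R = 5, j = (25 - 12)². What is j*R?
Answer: 845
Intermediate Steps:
j = 169 (j = 13² = 169)
j*R = 169*5 = 845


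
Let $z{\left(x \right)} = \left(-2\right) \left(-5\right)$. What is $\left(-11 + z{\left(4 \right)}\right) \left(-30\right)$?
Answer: $30$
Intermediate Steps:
$z{\left(x \right)} = 10$
$\left(-11 + z{\left(4 \right)}\right) \left(-30\right) = \left(-11 + 10\right) \left(-30\right) = \left(-1\right) \left(-30\right) = 30$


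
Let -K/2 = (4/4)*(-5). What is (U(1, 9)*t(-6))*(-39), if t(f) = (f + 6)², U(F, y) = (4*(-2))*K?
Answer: 0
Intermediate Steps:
K = 10 (K = -2*4/4*(-5) = -2*4*(¼)*(-5) = -2*(-5) = 10)
U(F, y) = -80 (U(F, y) = (4*(-2))*10 = -8*10 = -80)
t(f) = (6 + f)²
(U(1, 9)*t(-6))*(-39) = -80*(6 - 6)²*(-39) = -80*0²*(-39) = -80*0*(-39) = 0*(-39) = 0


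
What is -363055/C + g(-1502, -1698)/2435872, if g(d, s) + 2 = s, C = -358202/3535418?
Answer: 16992208609605445/4742033816 ≈ 3.5833e+6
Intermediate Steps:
C = -179101/1767709 (C = -358202*1/3535418 = -179101/1767709 ≈ -0.10132)
g(d, s) = -2 + s
-363055/C + g(-1502, -1698)/2435872 = -363055/(-179101/1767709) + (-2 - 1698)/2435872 = -363055*(-1767709/179101) - 1700*1/2435872 = 27903286565/7787 - 425/608968 = 16992208609605445/4742033816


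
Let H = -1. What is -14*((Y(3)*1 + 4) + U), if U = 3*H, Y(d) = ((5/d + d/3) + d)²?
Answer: -4172/9 ≈ -463.56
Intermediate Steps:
Y(d) = (5/d + 4*d/3)² (Y(d) = ((5/d + d*(⅓)) + d)² = ((5/d + d/3) + d)² = (5/d + 4*d/3)²)
U = -3 (U = 3*(-1) = -3)
-14*((Y(3)*1 + 4) + U) = -14*((((⅑)*(15 + 4*3²)²/3²)*1 + 4) - 3) = -14*((((⅑)*(⅑)*(15 + 4*9)²)*1 + 4) - 3) = -14*((((⅑)*(⅑)*(15 + 36)²)*1 + 4) - 3) = -14*((((⅑)*(⅑)*51²)*1 + 4) - 3) = -14*((((⅑)*(⅑)*2601)*1 + 4) - 3) = -14*(((289/9)*1 + 4) - 3) = -14*((289/9 + 4) - 3) = -14*(325/9 - 3) = -14*298/9 = -4172/9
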